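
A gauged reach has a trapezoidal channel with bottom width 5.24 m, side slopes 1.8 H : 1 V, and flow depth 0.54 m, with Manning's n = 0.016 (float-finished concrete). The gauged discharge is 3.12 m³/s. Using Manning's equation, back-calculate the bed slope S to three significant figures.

A = (b + z·y)·y = (5.24 + 1.8×0.54)×0.54 = 3.354 m²
P = b + 2y√(1+z²) = 5.24 + 2×0.54×√(1+1.8²) = 7.464 m
R = A/P = 3.354/7.464 = 0.4494 m
S = (Q·n / (1·A·R^(2/3)))² = (3.12×0.016 / (1×3.354×0.5867))² = 0.0006433

0.000643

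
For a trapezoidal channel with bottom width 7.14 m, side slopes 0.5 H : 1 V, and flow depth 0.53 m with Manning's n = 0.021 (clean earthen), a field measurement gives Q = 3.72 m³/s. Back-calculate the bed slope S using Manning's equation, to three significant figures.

0.00108

A = (b + z·y)·y = (7.14 + 0.5×0.53)×0.53 = 3.925 m²
P = b + 2y√(1+z²) = 7.14 + 2×0.53×√(1+0.5²) = 8.325 m
R = A/P = 3.925/8.325 = 0.4714 m
S = (Q·n / (1·A·R^(2/3)))² = (3.72×0.021 / (1×3.925×0.6057))² = 0.001080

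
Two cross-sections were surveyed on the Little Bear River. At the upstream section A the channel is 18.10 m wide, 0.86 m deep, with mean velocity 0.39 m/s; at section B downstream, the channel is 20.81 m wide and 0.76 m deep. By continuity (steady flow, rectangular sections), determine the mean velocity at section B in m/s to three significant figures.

Q = A₁V₁ = (18.10×0.86) × 0.39 = 6.071 m³/s
A₂ = 20.81 × 0.76 = 15.82 m²
V₂ = Q/A₂ = 6.071/15.82 = 0.3838 m/s

0.384 m/s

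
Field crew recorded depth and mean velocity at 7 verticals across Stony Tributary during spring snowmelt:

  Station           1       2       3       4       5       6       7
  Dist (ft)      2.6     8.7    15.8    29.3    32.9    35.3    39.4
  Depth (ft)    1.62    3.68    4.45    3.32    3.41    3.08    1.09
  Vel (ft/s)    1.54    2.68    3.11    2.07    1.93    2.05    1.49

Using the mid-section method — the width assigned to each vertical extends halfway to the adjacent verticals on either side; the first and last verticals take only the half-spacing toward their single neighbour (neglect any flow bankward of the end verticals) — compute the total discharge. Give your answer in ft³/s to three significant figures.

318 ft³/s

w_1 = (8.7 − 2.6)/2 = 3.05 ft; q_1 = 1.54 × 1.62 × 3.05 = 7.609 ft³/s
w_2 = (15.8 − 2.6)/2 = 6.6 ft; q_2 = 2.68 × 3.68 × 6.6 = 65.09 ft³/s
w_3 = (29.3 − 8.7)/2 = 10.3 ft; q_3 = 3.11 × 4.45 × 10.3 = 142.5 ft³/s
w_4 = (32.9 − 15.8)/2 = 8.55 ft; q_4 = 2.07 × 3.32 × 8.55 = 58.76 ft³/s
w_5 = (35.3 − 29.3)/2 = 3 ft; q_5 = 1.93 × 3.41 × 3 = 19.74 ft³/s
w_6 = (39.4 − 32.9)/2 = 3.25 ft; q_6 = 2.05 × 3.08 × 3.25 = 20.52 ft³/s
w_7 = (39.4 − 35.3)/2 = 2.05 ft; q_7 = 1.49 × 1.09 × 2.05 = 3.329 ft³/s
Q = Σ qᵢ = 317.6 ft³/s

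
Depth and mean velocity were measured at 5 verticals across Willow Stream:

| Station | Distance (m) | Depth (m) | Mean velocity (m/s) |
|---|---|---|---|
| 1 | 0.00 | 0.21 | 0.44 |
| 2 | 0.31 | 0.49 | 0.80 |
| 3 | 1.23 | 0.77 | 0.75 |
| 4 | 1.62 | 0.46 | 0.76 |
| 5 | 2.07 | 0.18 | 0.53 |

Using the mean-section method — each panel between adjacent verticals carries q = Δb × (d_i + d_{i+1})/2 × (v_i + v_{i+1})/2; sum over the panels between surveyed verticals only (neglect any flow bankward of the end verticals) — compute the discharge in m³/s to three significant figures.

Panel 1-2: Δb = 0.31 m, d̄ = (0.21+0.49)/2 = 0.35, v̄ = (0.44+0.80)/2 = 0.62 → q = 0.31×0.35×0.62 = 0.06727 m³/s
Panel 2-3: Δb = 0.92 m, d̄ = (0.49+0.77)/2 = 0.63, v̄ = (0.80+0.75)/2 = 0.775 → q = 0.92×0.63×0.775 = 0.4492 m³/s
Panel 3-4: Δb = 0.39 m, d̄ = (0.77+0.46)/2 = 0.615, v̄ = (0.75+0.76)/2 = 0.755 → q = 0.39×0.615×0.755 = 0.1811 m³/s
Panel 4-5: Δb = 0.45 m, d̄ = (0.46+0.18)/2 = 0.32, v̄ = (0.76+0.53)/2 = 0.645 → q = 0.45×0.32×0.645 = 0.09288 m³/s
Q = Σ q = 0.7904 m³/s

0.790 m³/s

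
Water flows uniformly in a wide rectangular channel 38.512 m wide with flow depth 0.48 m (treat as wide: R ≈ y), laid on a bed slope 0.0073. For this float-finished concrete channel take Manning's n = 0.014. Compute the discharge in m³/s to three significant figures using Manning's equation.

69.2 m³/s

A = b·y = 38.512 × 0.48 = 18.49 m²
Wide channel: R ≈ y = 0.48 m
Q = (1/n)·A·R^(2/3)·S^(1/2) = (1/0.014) × 18.49 × 0.4800^(2/3) × 0.0073^(1/2) = 69.16 m³/s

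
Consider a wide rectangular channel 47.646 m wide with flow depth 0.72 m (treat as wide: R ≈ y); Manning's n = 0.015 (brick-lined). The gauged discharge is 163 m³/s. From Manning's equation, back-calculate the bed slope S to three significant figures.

0.00787

A = b·y = 47.646 × 0.72 = 34.31 m²
Wide channel: R ≈ y = 0.72 m
S = (Q·n / (1·A·R^(2/3)))² = (163×0.015 / (1×34.31×0.8033))² = 0.007872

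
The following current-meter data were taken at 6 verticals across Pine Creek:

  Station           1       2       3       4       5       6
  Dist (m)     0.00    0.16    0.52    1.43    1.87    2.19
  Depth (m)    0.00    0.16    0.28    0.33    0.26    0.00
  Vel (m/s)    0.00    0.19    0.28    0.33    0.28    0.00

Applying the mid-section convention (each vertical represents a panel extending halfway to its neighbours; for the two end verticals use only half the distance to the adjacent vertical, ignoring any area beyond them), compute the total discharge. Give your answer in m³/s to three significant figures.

w_2 = (0.52 − 0.00)/2 = 0.26 m; q_2 = 0.19 × 0.16 × 0.26 = 0.007904 m³/s
w_3 = (1.43 − 0.16)/2 = 0.635 m; q_3 = 0.28 × 0.28 × 0.635 = 0.04978 m³/s
w_4 = (1.87 − 0.52)/2 = 0.675 m; q_4 = 0.33 × 0.33 × 0.675 = 0.07351 m³/s
w_5 = (2.19 − 1.43)/2 = 0.38 m; q_5 = 0.28 × 0.26 × 0.38 = 0.02766 m³/s
Stations 1, 6 contribute zero (depth or velocity is 0).
Q = Σ qᵢ = 0.1589 m³/s

0.159 m³/s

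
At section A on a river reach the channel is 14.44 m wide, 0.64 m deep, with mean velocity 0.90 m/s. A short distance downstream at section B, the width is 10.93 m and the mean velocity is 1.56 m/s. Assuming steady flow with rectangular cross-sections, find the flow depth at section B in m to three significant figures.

0.488 m

Q = A₁V₁ = (14.44×0.64) × 0.90 = 8.317 m³/s
d₂ = Q/(b₂ V₂) = 8.317/(10.93×1.56) = 0.4878 m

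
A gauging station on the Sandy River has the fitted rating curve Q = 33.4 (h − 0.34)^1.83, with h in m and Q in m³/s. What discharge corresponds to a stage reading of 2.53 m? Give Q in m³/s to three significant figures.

Q = 33.4 × (2.53 − 0.34)^1.83 = 33.4 × 2.19^1.83 = 140.2 m³/s

140 m³/s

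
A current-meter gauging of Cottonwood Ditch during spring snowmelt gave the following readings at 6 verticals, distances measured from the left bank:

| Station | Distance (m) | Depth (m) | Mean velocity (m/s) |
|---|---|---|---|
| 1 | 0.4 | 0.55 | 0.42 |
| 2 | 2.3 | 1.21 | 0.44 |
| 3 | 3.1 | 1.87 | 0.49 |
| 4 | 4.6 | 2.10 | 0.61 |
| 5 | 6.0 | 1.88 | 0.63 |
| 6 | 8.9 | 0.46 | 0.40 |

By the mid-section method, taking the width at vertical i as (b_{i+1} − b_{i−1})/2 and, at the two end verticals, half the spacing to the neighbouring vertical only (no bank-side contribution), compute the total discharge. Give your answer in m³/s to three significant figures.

6.66 m³/s

w_1 = (2.3 − 0.4)/2 = 0.95 m; q_1 = 0.42 × 0.55 × 0.95 = 0.2195 m³/s
w_2 = (3.1 − 0.4)/2 = 1.35 m; q_2 = 0.44 × 1.21 × 1.35 = 0.7187 m³/s
w_3 = (4.6 − 2.3)/2 = 1.15 m; q_3 = 0.49 × 1.87 × 1.15 = 1.054 m³/s
w_4 = (6.0 − 3.1)/2 = 1.45 m; q_4 = 0.61 × 2.10 × 1.45 = 1.857 m³/s
w_5 = (8.9 − 4.6)/2 = 2.15 m; q_5 = 0.63 × 1.88 × 2.15 = 2.546 m³/s
w_6 = (8.9 − 6.0)/2 = 1.45 m; q_6 = 0.40 × 0.46 × 1.45 = 0.2668 m³/s
Q = Σ qᵢ = 6.663 m³/s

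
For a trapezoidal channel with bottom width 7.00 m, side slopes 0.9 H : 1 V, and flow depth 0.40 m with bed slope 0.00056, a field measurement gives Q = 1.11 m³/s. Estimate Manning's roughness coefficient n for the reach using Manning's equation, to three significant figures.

A = (b + z·y)·y = (7.00 + 0.9×0.40)×0.40 = 2.944 m²
P = b + 2y√(1+z²) = 7.00 + 2×0.40×√(1+0.9²) = 8.076 m
R = A/P = 2.944/8.076 = 0.3645 m
n = (1/Q)·A·R^(2/3)·S^(1/2) = (1/1.11) × 2.944 × 0.5103 × 0.02366 = 0.03203

0.0320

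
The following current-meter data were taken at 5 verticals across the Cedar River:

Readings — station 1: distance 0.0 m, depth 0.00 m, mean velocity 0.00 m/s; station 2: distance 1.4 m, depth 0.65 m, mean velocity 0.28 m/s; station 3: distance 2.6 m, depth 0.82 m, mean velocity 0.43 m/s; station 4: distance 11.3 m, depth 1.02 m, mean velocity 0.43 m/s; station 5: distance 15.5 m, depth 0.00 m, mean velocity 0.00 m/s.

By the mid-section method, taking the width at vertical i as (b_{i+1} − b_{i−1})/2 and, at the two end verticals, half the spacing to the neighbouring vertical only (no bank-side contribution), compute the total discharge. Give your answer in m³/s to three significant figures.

w_2 = (2.6 − 0.0)/2 = 1.3 m; q_2 = 0.28 × 0.65 × 1.3 = 0.2366 m³/s
w_3 = (11.3 − 1.4)/2 = 4.95 m; q_3 = 0.43 × 0.82 × 4.95 = 1.745 m³/s
w_4 = (15.5 − 2.6)/2 = 6.45 m; q_4 = 0.43 × 1.02 × 6.45 = 2.829 m³/s
Stations 1, 5 contribute zero (depth or velocity is 0).
Q = Σ qᵢ = 4.811 m³/s

4.81 m³/s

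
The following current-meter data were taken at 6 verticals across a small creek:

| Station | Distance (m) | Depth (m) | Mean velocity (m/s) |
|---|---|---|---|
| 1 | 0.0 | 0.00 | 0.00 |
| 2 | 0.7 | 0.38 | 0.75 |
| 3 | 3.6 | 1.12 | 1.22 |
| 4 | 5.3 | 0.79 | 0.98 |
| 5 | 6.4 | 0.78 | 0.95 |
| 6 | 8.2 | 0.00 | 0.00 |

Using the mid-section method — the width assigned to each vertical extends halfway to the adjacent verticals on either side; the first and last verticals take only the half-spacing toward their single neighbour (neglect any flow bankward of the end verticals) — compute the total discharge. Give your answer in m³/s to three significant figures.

w_2 = (3.6 − 0.0)/2 = 1.8 m; q_2 = 0.75 × 0.38 × 1.8 = 0.5130 m³/s
w_3 = (5.3 − 0.7)/2 = 2.3 m; q_3 = 1.22 × 1.12 × 2.3 = 3.143 m³/s
w_4 = (6.4 − 3.6)/2 = 1.4 m; q_4 = 0.98 × 0.79 × 1.4 = 1.084 m³/s
w_5 = (8.2 − 5.3)/2 = 1.45 m; q_5 = 0.95 × 0.78 × 1.45 = 1.074 m³/s
Stations 1, 6 contribute zero (depth or velocity is 0).
Q = Σ qᵢ = 5.814 m³/s

5.81 m³/s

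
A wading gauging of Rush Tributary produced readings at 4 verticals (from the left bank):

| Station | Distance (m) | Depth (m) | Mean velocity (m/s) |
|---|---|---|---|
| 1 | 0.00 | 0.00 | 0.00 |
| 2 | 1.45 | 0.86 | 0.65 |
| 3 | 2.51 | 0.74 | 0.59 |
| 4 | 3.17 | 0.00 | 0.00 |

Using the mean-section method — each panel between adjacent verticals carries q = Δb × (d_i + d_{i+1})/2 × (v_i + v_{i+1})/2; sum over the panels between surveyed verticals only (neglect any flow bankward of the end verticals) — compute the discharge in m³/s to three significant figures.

Panel 1-2: Δb = 1.45 m, d̄ = (0.00+0.86)/2 = 0.43, v̄ = (0.00+0.65)/2 = 0.325 → q = 1.45×0.43×0.325 = 0.2026 m³/s
Panel 2-3: Δb = 1.06 m, d̄ = (0.86+0.74)/2 = 0.8, v̄ = (0.65+0.59)/2 = 0.62 → q = 1.06×0.8×0.62 = 0.5258 m³/s
Panel 3-4: Δb = 0.66 m, d̄ = (0.74+0.00)/2 = 0.37, v̄ = (0.59+0.00)/2 = 0.295 → q = 0.66×0.37×0.295 = 0.07204 m³/s
Q = Σ q = 0.8004 m³/s

0.800 m³/s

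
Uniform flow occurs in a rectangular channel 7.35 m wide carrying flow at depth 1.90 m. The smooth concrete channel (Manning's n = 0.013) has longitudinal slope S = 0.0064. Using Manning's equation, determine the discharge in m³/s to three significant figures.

99.9 m³/s

A = b·y = 7.35 × 1.90 = 13.97 m²
P = b + 2y = 7.35 + 2×1.90 = 11.15 m
R = A/P = 13.97/11.15 = 1.252 m
Q = (1/n)·A·R^(2/3)·S^(1/2) = (1/0.013) × 13.97 × 1.252^(2/3) × 0.0064^(1/2) = 99.85 m³/s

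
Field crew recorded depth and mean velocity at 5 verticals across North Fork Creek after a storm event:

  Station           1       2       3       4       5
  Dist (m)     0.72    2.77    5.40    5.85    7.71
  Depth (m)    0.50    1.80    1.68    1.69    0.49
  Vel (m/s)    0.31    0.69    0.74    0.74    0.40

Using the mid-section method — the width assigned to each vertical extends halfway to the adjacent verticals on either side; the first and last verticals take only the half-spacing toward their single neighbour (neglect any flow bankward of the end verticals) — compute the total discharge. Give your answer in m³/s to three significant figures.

w_1 = (2.77 − 0.72)/2 = 1.025 m; q_1 = 0.31 × 0.50 × 1.025 = 0.1589 m³/s
w_2 = (5.40 − 0.72)/2 = 2.34 m; q_2 = 0.69 × 1.80 × 2.34 = 2.906 m³/s
w_3 = (5.85 − 2.77)/2 = 1.54 m; q_3 = 0.74 × 1.68 × 1.54 = 1.915 m³/s
w_4 = (7.71 − 5.40)/2 = 1.155 m; q_4 = 0.74 × 1.69 × 1.155 = 1.444 m³/s
w_5 = (7.71 − 5.85)/2 = 0.93 m; q_5 = 0.40 × 0.49 × 0.93 = 0.1823 m³/s
Q = Σ qᵢ = 6.606 m³/s

6.61 m³/s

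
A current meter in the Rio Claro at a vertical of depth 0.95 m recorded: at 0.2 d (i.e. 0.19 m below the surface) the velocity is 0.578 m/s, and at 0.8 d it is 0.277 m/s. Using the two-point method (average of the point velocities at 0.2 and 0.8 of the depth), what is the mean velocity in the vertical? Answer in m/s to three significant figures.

0.428 m/s

v̄ = (0.578 + 0.277) / 2 = 0.4275 m/s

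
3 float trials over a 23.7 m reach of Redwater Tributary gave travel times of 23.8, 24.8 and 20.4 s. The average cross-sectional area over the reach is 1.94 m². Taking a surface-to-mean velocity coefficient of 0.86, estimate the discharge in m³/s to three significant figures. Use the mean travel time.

1.72 m³/s

t̄ = (23.8 + 24.8 + 20.4) / 3 = 23 s
v_surface = L / t̄ = 23.7 / 23 = 1.030 m/s
v_mean = 0.86 × 1.030 = 0.8862 m/s
Q = A × v_mean = 1.94 × 0.8862 = 1.719 m³/s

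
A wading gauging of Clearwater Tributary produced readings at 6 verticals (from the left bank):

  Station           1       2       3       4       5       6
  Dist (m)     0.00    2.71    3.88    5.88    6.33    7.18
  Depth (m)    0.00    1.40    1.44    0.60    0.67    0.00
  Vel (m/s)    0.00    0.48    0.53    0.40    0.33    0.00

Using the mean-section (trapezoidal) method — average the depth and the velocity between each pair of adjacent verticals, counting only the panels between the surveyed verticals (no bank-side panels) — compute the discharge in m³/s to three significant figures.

Panel 1-2: Δb = 2.71 m, d̄ = (0.00+1.40)/2 = 0.7, v̄ = (0.00+0.48)/2 = 0.24 → q = 2.71×0.7×0.24 = 0.4553 m³/s
Panel 2-3: Δb = 1.17 m, d̄ = (1.40+1.44)/2 = 1.42, v̄ = (0.48+0.53)/2 = 0.505 → q = 1.17×1.42×0.505 = 0.8390 m³/s
Panel 3-4: Δb = 2 m, d̄ = (1.44+0.60)/2 = 1.02, v̄ = (0.53+0.40)/2 = 0.465 → q = 2×1.02×0.465 = 0.9486 m³/s
Panel 4-5: Δb = 0.45 m, d̄ = (0.60+0.67)/2 = 0.635, v̄ = (0.40+0.33)/2 = 0.365 → q = 0.45×0.635×0.365 = 0.1043 m³/s
Panel 5-6: Δb = 0.85 m, d̄ = (0.67+0.00)/2 = 0.335, v̄ = (0.33+0.00)/2 = 0.165 → q = 0.85×0.335×0.165 = 0.04698 m³/s
Q = Σ q = 2.394 m³/s

2.39 m³/s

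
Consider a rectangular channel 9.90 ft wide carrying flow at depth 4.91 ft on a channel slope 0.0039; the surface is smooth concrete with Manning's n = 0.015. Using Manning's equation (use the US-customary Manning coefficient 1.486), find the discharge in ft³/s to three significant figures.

549 ft³/s

A = b·y = 9.90 × 4.91 = 48.61 ft²
P = b + 2y = 9.90 + 2×4.91 = 19.72 ft
R = A/P = 48.61/19.72 = 2.465 ft
Q = (1.486/n)·A·R^(2/3)·S^(1/2) = (1.486/0.015) × 48.61 × 2.465^(2/3) × 0.0039^(1/2) = 548.8 ft³/s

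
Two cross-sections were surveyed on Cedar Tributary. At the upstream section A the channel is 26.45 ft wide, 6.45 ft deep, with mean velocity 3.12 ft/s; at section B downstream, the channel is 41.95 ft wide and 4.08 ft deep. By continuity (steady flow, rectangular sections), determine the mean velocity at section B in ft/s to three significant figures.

Q = A₁V₁ = (26.45×6.45) × 3.12 = 532.3 ft³/s
A₂ = 41.95 × 4.08 = 171.2 ft²
V₂ = Q/A₂ = 532.3/171.2 = 3.110 ft/s

3.11 ft/s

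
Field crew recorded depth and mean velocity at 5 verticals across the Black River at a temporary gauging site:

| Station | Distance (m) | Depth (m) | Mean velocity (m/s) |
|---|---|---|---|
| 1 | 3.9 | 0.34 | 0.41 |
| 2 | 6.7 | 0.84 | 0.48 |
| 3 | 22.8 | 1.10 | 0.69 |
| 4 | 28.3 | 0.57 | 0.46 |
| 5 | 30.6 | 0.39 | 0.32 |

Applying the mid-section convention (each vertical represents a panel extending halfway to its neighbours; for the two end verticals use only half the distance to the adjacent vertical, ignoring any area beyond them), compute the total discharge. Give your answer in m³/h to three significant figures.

w_1 = (6.7 − 3.9)/2 = 1.4 m; q_1 = 0.41 × 0.34 × 1.4 = 0.1952 m³/s
w_2 = (22.8 − 3.9)/2 = 9.45 m; q_2 = 0.48 × 0.84 × 9.45 = 3.810 m³/s
w_3 = (28.3 − 6.7)/2 = 10.8 m; q_3 = 0.69 × 1.10 × 10.8 = 8.197 m³/s
w_4 = (30.6 − 22.8)/2 = 3.9 m; q_4 = 0.46 × 0.57 × 3.9 = 1.023 m³/s
w_5 = (30.6 − 28.3)/2 = 1.15 m; q_5 = 0.32 × 0.39 × 1.15 = 0.1435 m³/s
Q = Σ qᵢ = 13.37 m³/s
= 13.37 × 3600 = 48130 m³/h

48100 m³/h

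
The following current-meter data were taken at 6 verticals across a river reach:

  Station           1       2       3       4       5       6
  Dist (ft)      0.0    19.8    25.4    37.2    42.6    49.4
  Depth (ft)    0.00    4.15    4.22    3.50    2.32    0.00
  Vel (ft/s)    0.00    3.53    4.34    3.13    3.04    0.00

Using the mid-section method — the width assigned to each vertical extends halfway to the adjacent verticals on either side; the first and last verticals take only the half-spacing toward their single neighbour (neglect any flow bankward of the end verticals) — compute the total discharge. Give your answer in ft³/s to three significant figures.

483 ft³/s

w_2 = (25.4 − 0.0)/2 = 12.7 ft; q_2 = 3.53 × 4.15 × 12.7 = 186.0 ft³/s
w_3 = (37.2 − 19.8)/2 = 8.7 ft; q_3 = 4.34 × 4.22 × 8.7 = 159.3 ft³/s
w_4 = (42.6 − 25.4)/2 = 8.6 ft; q_4 = 3.13 × 3.50 × 8.6 = 94.21 ft³/s
w_5 = (49.4 − 37.2)/2 = 6.1 ft; q_5 = 3.04 × 2.32 × 6.1 = 43.02 ft³/s
Stations 1, 6 contribute zero (depth or velocity is 0).
Q = Σ qᵢ = 482.6 ft³/s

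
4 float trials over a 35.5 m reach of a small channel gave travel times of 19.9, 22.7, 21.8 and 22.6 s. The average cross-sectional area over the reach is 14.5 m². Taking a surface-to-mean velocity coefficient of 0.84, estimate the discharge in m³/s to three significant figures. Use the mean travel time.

t̄ = (19.9 + 22.7 + 21.8 + 22.6) / 4 = 21.75 s
v_surface = L / t̄ = 35.5 / 21.75 = 1.632 m/s
v_mean = 0.84 × 1.632 = 1.371 m/s
Q = A × v_mean = 14.5 × 1.371 = 19.88 m³/s

19.9 m³/s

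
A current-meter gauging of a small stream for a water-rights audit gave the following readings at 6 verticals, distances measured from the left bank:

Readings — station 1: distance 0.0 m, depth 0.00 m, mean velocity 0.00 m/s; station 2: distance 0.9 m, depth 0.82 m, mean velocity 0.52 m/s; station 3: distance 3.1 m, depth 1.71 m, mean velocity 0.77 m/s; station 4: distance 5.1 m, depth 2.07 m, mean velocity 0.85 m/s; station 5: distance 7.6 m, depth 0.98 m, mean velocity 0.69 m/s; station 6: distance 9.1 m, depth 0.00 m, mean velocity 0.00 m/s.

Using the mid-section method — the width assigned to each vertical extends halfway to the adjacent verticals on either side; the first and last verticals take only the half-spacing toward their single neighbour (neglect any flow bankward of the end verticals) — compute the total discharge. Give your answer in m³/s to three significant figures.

8.74 m³/s

w_2 = (3.1 − 0.0)/2 = 1.55 m; q_2 = 0.52 × 0.82 × 1.55 = 0.6609 m³/s
w_3 = (5.1 − 0.9)/2 = 2.1 m; q_3 = 0.77 × 1.71 × 2.1 = 2.765 m³/s
w_4 = (7.6 − 3.1)/2 = 2.25 m; q_4 = 0.85 × 2.07 × 2.25 = 3.959 m³/s
w_5 = (9.1 − 5.1)/2 = 2 m; q_5 = 0.69 × 0.98 × 2 = 1.352 m³/s
Stations 1, 6 contribute zero (depth or velocity is 0).
Q = Σ qᵢ = 8.737 m³/s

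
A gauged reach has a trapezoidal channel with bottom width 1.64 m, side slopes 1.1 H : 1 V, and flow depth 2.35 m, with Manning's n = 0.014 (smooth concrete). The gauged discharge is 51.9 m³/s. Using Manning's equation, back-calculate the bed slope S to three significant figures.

A = (b + z·y)·y = (1.64 + 1.1×2.35)×2.35 = 9.929 m²
P = b + 2y√(1+z²) = 1.64 + 2×2.35×√(1+1.1²) = 8.627 m
R = A/P = 9.929/8.627 = 1.151 m
S = (Q·n / (1·A·R^(2/3)))² = (51.9×0.014 / (1×9.929×1.098))² = 0.004440

0.00444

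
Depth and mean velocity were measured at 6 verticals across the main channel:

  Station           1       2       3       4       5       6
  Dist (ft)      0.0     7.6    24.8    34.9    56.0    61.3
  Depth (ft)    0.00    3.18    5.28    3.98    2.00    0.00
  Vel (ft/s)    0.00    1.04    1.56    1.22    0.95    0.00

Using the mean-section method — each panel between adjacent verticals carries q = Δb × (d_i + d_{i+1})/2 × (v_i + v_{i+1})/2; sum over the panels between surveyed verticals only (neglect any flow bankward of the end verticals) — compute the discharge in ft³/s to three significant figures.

237 ft³/s

Panel 1-2: Δb = 7.6 ft, d̄ = (0.00+3.18)/2 = 1.59, v̄ = (0.00+1.04)/2 = 0.52 → q = 7.6×1.59×0.52 = 6.284 ft³/s
Panel 2-3: Δb = 17.2 ft, d̄ = (3.18+5.28)/2 = 4.23, v̄ = (1.04+1.56)/2 = 1.3 → q = 17.2×4.23×1.3 = 94.58 ft³/s
Panel 3-4: Δb = 10.1 ft, d̄ = (5.28+3.98)/2 = 4.63, v̄ = (1.56+1.22)/2 = 1.39 → q = 10.1×4.63×1.39 = 65.00 ft³/s
Panel 4-5: Δb = 21.1 ft, d̄ = (3.98+2.00)/2 = 2.99, v̄ = (1.22+0.95)/2 = 1.085 → q = 21.1×2.99×1.085 = 68.45 ft³/s
Panel 5-6: Δb = 5.3 ft, d̄ = (2.00+0.00)/2 = 1, v̄ = (0.95+0.00)/2 = 0.475 → q = 5.3×1×0.475 = 2.518 ft³/s
Q = Σ q = 236.8 ft³/s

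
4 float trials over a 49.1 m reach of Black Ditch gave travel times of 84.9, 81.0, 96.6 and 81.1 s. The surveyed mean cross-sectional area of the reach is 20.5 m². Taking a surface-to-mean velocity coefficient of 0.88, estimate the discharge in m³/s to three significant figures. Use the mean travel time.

10.3 m³/s

t̄ = (84.9 + 81.0 + 96.6 + 81.1) / 4 = 85.9 s
v_surface = L / t̄ = 49.1 / 85.9 = 0.5716 m/s
v_mean = 0.88 × 0.5716 = 0.5030 m/s
Q = A × v_mean = 20.5 × 0.5030 = 10.31 m³/s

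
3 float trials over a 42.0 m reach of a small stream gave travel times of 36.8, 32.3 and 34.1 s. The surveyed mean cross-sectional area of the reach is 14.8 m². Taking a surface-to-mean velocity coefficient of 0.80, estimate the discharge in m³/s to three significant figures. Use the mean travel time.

14.5 m³/s

t̄ = (36.8 + 32.3 + 34.1) / 3 = 34.4 s
v_surface = L / t̄ = 42.0 / 34.4 = 1.221 m/s
v_mean = 0.80 × 1.221 = 0.9767 m/s
Q = A × v_mean = 14.8 × 0.9767 = 14.46 m³/s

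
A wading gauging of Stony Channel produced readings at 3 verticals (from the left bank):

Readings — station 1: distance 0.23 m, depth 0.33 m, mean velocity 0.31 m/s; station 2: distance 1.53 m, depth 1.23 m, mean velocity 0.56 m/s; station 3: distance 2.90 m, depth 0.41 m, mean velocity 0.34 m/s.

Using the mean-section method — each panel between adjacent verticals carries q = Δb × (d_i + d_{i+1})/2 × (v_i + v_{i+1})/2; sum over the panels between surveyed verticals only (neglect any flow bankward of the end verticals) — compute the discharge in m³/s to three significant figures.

Panel 1-2: Δb = 1.3 m, d̄ = (0.33+1.23)/2 = 0.78, v̄ = (0.31+0.56)/2 = 0.435 → q = 1.3×0.78×0.435 = 0.4411 m³/s
Panel 2-3: Δb = 1.37 m, d̄ = (1.23+0.41)/2 = 0.82, v̄ = (0.56+0.34)/2 = 0.45 → q = 1.37×0.82×0.45 = 0.5055 m³/s
Q = Σ q = 0.9466 m³/s

0.947 m³/s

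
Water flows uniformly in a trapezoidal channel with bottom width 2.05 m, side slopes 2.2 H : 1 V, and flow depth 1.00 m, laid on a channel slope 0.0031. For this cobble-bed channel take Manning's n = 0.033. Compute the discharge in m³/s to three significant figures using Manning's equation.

5.20 m³/s

A = (b + z·y)·y = (2.05 + 2.2×1.00)×1.00 = 4.250 m²
P = b + 2y√(1+z²) = 2.05 + 2×1.00×√(1+2.2²) = 6.883 m
R = A/P = 4.250/6.883 = 0.6174 m
Q = (1/n)·A·R^(2/3)·S^(1/2) = (1/0.033) × 4.250 × 0.6174^(2/3) × 0.0031^(1/2) = 5.199 m³/s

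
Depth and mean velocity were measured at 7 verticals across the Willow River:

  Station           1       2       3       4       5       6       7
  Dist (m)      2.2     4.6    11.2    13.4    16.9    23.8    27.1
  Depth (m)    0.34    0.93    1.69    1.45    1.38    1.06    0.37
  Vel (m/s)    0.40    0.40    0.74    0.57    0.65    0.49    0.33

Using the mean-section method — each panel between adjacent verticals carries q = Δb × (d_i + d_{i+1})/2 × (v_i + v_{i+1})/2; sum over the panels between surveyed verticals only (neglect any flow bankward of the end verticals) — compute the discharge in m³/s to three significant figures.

16.6 m³/s

Panel 1-2: Δb = 2.4 m, d̄ = (0.34+0.93)/2 = 0.635, v̄ = (0.40+0.40)/2 = 0.4 → q = 2.4×0.635×0.4 = 0.6096 m³/s
Panel 2-3: Δb = 6.6 m, d̄ = (0.93+1.69)/2 = 1.31, v̄ = (0.40+0.74)/2 = 0.57 → q = 6.6×1.31×0.57 = 4.928 m³/s
Panel 3-4: Δb = 2.2 m, d̄ = (1.69+1.45)/2 = 1.57, v̄ = (0.74+0.57)/2 = 0.655 → q = 2.2×1.57×0.655 = 2.262 m³/s
Panel 4-5: Δb = 3.5 m, d̄ = (1.45+1.38)/2 = 1.415, v̄ = (0.57+0.65)/2 = 0.61 → q = 3.5×1.415×0.61 = 3.021 m³/s
Panel 5-6: Δb = 6.9 m, d̄ = (1.38+1.06)/2 = 1.22, v̄ = (0.65+0.49)/2 = 0.57 → q = 6.9×1.22×0.57 = 4.798 m³/s
Panel 6-7: Δb = 3.3 m, d̄ = (1.06+0.37)/2 = 0.715, v̄ = (0.49+0.33)/2 = 0.41 → q = 3.3×0.715×0.41 = 0.9674 m³/s
Q = Σ q = 16.59 m³/s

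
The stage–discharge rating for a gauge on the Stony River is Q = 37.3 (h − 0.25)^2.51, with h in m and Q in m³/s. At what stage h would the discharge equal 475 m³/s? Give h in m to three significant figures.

3.01 m

h − h₀ = (Q/C)^(1/b) = (475/37.3)^(1/2.51) = 2.756 m
h = 0.25 + 2.756 = 3.006 m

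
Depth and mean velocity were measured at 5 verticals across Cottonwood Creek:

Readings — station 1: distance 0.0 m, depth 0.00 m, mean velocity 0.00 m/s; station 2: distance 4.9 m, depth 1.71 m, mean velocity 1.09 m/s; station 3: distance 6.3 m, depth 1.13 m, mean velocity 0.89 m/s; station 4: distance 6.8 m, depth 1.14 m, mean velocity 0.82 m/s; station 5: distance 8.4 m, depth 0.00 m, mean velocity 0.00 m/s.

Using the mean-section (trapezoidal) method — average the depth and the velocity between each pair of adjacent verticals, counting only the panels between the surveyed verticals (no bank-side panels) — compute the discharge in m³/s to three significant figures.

5.11 m³/s

Panel 1-2: Δb = 4.9 m, d̄ = (0.00+1.71)/2 = 0.855, v̄ = (0.00+1.09)/2 = 0.545 → q = 4.9×0.855×0.545 = 2.283 m³/s
Panel 2-3: Δb = 1.4 m, d̄ = (1.71+1.13)/2 = 1.42, v̄ = (1.09+0.89)/2 = 0.99 → q = 1.4×1.42×0.99 = 1.968 m³/s
Panel 3-4: Δb = 0.5 m, d̄ = (1.13+1.14)/2 = 1.135, v̄ = (0.89+0.82)/2 = 0.855 → q = 0.5×1.135×0.855 = 0.4852 m³/s
Panel 4-5: Δb = 1.6 m, d̄ = (1.14+0.00)/2 = 0.57, v̄ = (0.82+0.00)/2 = 0.41 → q = 1.6×0.57×0.41 = 0.3739 m³/s
Q = Σ q = 5.111 m³/s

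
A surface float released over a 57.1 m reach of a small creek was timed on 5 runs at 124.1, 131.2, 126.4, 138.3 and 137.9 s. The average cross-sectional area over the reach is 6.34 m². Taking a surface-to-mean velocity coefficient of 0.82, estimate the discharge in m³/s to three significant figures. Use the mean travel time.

2.26 m³/s

t̄ = (124.1 + 131.2 + 126.4 + 138.3 + 137.9) / 5 = 131.58 s
v_surface = L / t̄ = 57.1 / 131.58 = 0.4340 m/s
v_mean = 0.82 × 0.4340 = 0.3558 m/s
Q = A × v_mean = 6.34 × 0.3558 = 2.256 m³/s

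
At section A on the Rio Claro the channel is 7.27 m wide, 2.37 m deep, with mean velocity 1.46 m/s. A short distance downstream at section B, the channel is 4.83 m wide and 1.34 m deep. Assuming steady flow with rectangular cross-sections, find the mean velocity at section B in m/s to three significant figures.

Q = A₁V₁ = (7.27×2.37) × 1.46 = 25.16 m³/s
A₂ = 4.83 × 1.34 = 6.472 m²
V₂ = Q/A₂ = 25.16/6.472 = 3.887 m/s

3.89 m/s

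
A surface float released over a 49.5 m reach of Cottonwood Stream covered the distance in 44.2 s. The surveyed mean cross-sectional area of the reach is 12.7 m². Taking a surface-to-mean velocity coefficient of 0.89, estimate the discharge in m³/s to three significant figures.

v_surface = L / t̄ = 49.5 / 44.2 = 1.120 m/s
v_mean = 0.89 × 1.120 = 0.9967 m/s
Q = A × v_mean = 12.7 × 0.9967 = 12.66 m³/s

12.7 m³/s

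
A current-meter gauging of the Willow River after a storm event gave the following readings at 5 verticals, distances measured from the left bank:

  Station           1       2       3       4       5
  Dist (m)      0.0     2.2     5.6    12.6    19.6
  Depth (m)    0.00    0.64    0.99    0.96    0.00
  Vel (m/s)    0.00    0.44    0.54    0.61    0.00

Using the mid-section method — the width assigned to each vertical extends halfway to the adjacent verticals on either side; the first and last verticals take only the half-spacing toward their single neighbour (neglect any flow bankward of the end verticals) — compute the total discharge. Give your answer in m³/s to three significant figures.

7.67 m³/s

w_2 = (5.6 − 0.0)/2 = 2.8 m; q_2 = 0.44 × 0.64 × 2.8 = 0.7885 m³/s
w_3 = (12.6 − 2.2)/2 = 5.2 m; q_3 = 0.54 × 0.99 × 5.2 = 2.780 m³/s
w_4 = (19.6 − 5.6)/2 = 7 m; q_4 = 0.61 × 0.96 × 7 = 4.099 m³/s
Stations 1, 5 contribute zero (depth or velocity is 0).
Q = Σ qᵢ = 7.668 m³/s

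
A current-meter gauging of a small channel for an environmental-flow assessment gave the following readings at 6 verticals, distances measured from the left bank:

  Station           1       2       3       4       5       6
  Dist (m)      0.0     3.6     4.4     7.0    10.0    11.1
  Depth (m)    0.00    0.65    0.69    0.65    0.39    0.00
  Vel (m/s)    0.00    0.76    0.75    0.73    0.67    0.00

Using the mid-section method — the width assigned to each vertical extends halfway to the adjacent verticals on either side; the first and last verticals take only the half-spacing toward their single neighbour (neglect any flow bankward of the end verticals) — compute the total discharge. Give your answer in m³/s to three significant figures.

w_2 = (4.4 − 0.0)/2 = 2.2 m; q_2 = 0.76 × 0.65 × 2.2 = 1.087 m³/s
w_3 = (7.0 − 3.6)/2 = 1.7 m; q_3 = 0.75 × 0.69 × 1.7 = 0.8798 m³/s
w_4 = (10.0 − 4.4)/2 = 2.8 m; q_4 = 0.73 × 0.65 × 2.8 = 1.329 m³/s
w_5 = (11.1 − 7.0)/2 = 2.05 m; q_5 = 0.67 × 0.39 × 2.05 = 0.5357 m³/s
Stations 1, 6 contribute zero (depth or velocity is 0).
Q = Σ qᵢ = 3.831 m³/s

3.83 m³/s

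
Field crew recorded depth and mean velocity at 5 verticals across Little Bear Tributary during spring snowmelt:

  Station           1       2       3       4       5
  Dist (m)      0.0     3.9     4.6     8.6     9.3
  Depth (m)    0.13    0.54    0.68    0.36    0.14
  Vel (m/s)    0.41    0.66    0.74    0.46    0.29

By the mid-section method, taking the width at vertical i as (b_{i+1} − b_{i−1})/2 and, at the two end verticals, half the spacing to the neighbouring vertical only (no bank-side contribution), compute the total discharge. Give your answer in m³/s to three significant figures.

2.51 m³/s

w_1 = (3.9 − 0.0)/2 = 1.95 m; q_1 = 0.41 × 0.13 × 1.95 = 0.1039 m³/s
w_2 = (4.6 − 0.0)/2 = 2.3 m; q_2 = 0.66 × 0.54 × 2.3 = 0.8197 m³/s
w_3 = (8.6 − 3.9)/2 = 2.35 m; q_3 = 0.74 × 0.68 × 2.35 = 1.183 m³/s
w_4 = (9.3 − 4.6)/2 = 2.35 m; q_4 = 0.46 × 0.36 × 2.35 = 0.3892 m³/s
w_5 = (9.3 − 8.6)/2 = 0.35 m; q_5 = 0.29 × 0.14 × 0.35 = 0.01421 m³/s
Q = Σ qᵢ = 2.510 m³/s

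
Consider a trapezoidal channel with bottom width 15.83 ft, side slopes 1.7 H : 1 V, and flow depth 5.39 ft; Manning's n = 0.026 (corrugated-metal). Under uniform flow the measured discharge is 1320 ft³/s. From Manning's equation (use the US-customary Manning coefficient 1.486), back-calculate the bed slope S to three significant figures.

A = (b + z·y)·y = (15.83 + 1.7×5.39)×5.39 = 134.7 ft²
P = b + 2y√(1+z²) = 15.83 + 2×5.39×√(1+1.7²) = 37.09 ft
R = A/P = 134.7/37.09 = 3.632 ft
S = (Q·n / (1.486·A·R^(2/3)))² = (1320×0.026 / (1.486×134.7×2.363))² = 0.005265

0.00527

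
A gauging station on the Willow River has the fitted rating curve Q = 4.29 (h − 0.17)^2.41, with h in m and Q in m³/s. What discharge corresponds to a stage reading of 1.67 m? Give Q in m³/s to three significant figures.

11.4 m³/s

Q = 4.29 × (1.67 − 0.17)^2.41 = 4.29 × 1.5^2.41 = 11.40 m³/s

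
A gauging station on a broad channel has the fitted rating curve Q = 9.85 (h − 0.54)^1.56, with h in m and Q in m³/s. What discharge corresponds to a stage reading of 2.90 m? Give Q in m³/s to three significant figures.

Q = 9.85 × (2.90 − 0.54)^1.56 = 9.85 × 2.36^1.56 = 37.60 m³/s

37.6 m³/s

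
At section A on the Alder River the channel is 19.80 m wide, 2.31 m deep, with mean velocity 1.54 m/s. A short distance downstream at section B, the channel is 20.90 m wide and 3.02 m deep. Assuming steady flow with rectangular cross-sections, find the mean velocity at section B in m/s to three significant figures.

1.12 m/s

Q = A₁V₁ = (19.80×2.31) × 1.54 = 70.44 m³/s
A₂ = 20.90 × 3.02 = 63.12 m²
V₂ = Q/A₂ = 70.44/63.12 = 1.116 m/s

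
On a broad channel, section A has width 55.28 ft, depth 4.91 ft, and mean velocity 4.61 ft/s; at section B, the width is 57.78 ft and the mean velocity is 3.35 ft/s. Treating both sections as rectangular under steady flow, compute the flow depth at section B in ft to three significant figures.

6.46 ft

Q = A₁V₁ = (55.28×4.91) × 4.61 = 1251 ft³/s
d₂ = Q/(b₂ V₂) = 1251/(57.78×3.35) = 6.464 ft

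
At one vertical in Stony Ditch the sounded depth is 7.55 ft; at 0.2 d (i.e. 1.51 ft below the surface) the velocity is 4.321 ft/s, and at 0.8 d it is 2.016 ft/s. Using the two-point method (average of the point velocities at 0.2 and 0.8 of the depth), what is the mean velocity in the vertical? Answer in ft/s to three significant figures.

3.17 ft/s

v̄ = (4.321 + 2.016) / 2 = 3.169 ft/s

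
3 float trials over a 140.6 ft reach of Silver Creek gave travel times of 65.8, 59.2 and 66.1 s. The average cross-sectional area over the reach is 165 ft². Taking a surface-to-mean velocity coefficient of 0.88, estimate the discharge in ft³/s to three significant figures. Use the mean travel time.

320 ft³/s

t̄ = (65.8 + 59.2 + 66.1) / 3 = 63.7 s
v_surface = L / t̄ = 140.6 / 63.7 = 2.207 ft/s
v_mean = 0.88 × 2.207 = 1.942 ft/s
Q = A × v_mean = 165 × 1.942 = 320.5 ft³/s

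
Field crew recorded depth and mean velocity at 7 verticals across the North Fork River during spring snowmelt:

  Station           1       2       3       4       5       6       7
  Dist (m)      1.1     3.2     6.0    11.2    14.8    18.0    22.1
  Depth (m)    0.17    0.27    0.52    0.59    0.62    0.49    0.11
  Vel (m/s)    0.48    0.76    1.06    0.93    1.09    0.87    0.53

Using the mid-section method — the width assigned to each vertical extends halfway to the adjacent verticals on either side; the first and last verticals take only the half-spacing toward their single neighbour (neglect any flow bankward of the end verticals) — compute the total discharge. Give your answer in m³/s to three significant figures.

9.18 m³/s

w_1 = (3.2 − 1.1)/2 = 1.05 m; q_1 = 0.48 × 0.17 × 1.05 = 0.08568 m³/s
w_2 = (6.0 − 1.1)/2 = 2.45 m; q_2 = 0.76 × 0.27 × 2.45 = 0.5027 m³/s
w_3 = (11.2 − 3.2)/2 = 4 m; q_3 = 1.06 × 0.52 × 4 = 2.205 m³/s
w_4 = (14.8 − 6.0)/2 = 4.4 m; q_4 = 0.93 × 0.59 × 4.4 = 2.414 m³/s
w_5 = (18.0 − 11.2)/2 = 3.4 m; q_5 = 1.09 × 0.62 × 3.4 = 2.298 m³/s
w_6 = (22.1 − 14.8)/2 = 3.65 m; q_6 = 0.87 × 0.49 × 3.65 = 1.556 m³/s
w_7 = (22.1 − 18.0)/2 = 2.05 m; q_7 = 0.53 × 0.11 × 2.05 = 0.1195 m³/s
Q = Σ qᵢ = 9.181 m³/s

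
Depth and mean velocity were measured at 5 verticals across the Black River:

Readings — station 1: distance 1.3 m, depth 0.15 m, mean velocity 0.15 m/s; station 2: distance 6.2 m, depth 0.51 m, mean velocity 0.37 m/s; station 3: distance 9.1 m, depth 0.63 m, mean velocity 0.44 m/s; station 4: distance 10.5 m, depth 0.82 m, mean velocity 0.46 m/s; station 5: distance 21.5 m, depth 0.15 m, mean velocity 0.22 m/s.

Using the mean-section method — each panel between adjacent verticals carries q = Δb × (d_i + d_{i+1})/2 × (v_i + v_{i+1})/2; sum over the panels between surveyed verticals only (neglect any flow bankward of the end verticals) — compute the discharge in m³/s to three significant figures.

3.36 m³/s

Panel 1-2: Δb = 4.9 m, d̄ = (0.15+0.51)/2 = 0.33, v̄ = (0.15+0.37)/2 = 0.26 → q = 4.9×0.33×0.26 = 0.4204 m³/s
Panel 2-3: Δb = 2.9 m, d̄ = (0.51+0.63)/2 = 0.57, v̄ = (0.37+0.44)/2 = 0.405 → q = 2.9×0.57×0.405 = 0.6695 m³/s
Panel 3-4: Δb = 1.4 m, d̄ = (0.63+0.82)/2 = 0.725, v̄ = (0.44+0.46)/2 = 0.45 → q = 1.4×0.725×0.45 = 0.4568 m³/s
Panel 4-5: Δb = 11 m, d̄ = (0.82+0.15)/2 = 0.485, v̄ = (0.46+0.22)/2 = 0.34 → q = 11×0.485×0.34 = 1.814 m³/s
Q = Σ q = 3.361 m³/s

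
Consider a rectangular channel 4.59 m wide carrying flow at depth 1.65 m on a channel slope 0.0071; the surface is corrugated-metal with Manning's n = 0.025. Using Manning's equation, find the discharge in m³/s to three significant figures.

24.8 m³/s

A = b·y = 4.59 × 1.65 = 7.574 m²
P = b + 2y = 4.59 + 2×1.65 = 7.890 m
R = A/P = 7.574/7.890 = 0.9599 m
Q = (1/n)·A·R^(2/3)·S^(1/2) = (1/0.025) × 7.574 × 0.9599^(2/3) × 0.0071^(1/2) = 24.84 m³/s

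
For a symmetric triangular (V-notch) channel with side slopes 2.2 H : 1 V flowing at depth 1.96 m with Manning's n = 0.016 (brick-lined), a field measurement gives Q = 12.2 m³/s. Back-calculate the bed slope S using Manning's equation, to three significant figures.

0.000621

A = z·y² = 2.2×1.96² = 8.452 m²
P = 2y√(1+z²) = 2×1.96×√(1+2.2²) = 9.473 m
R = A/P = 8.452/9.473 = 0.8922 m
S = (Q·n / (1·A·R^(2/3)))² = (12.2×0.016 / (1×8.452×0.9267))² = 0.0006211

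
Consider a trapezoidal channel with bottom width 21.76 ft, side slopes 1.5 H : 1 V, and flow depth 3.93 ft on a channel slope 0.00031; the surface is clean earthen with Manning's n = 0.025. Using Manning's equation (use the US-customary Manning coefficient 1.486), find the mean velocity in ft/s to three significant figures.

A = (b + z·y)·y = (21.76 + 1.5×3.93)×3.93 = 108.7 ft²
P = b + 2y√(1+z²) = 21.76 + 2×3.93×√(1+1.5²) = 35.93 ft
R = A/P = 108.7/35.93 = 3.025 ft
Q = (1.486/n)·A·R^(2/3)·S^(1/2) = (1.486/0.025) × 108.7 × 3.025^(2/3) × 0.00031^(1/2) = 237.9 ft³/s
V = Q/A = 237.9/108.7 = 2.189 ft/s

2.19 ft/s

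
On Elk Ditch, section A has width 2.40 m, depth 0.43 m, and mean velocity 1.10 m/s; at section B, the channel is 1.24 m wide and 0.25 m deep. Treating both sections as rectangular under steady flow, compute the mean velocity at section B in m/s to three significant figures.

3.66 m/s

Q = A₁V₁ = (2.40×0.43) × 1.10 = 1.135 m³/s
A₂ = 1.24 × 0.25 = 0.3100 m²
V₂ = Q/A₂ = 1.135/0.3100 = 3.662 m/s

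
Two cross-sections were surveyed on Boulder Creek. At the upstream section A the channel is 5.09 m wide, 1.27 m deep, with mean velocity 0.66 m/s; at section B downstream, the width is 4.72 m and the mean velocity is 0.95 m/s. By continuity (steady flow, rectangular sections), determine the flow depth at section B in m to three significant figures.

Q = A₁V₁ = (5.09×1.27) × 0.66 = 4.266 m³/s
d₂ = Q/(b₂ V₂) = 4.266/(4.72×0.95) = 0.9515 m

0.951 m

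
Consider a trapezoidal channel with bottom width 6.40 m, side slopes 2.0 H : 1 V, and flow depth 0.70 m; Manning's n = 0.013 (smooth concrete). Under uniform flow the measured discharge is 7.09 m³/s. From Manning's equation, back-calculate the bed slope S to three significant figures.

A = (b + z·y)·y = (6.40 + 2.0×0.70)×0.70 = 5.460 m²
P = b + 2y√(1+z²) = 6.40 + 2×0.70×√(1+2.0²) = 9.530 m
R = A/P = 5.460/9.530 = 0.5729 m
S = (Q·n / (1·A·R^(2/3)))² = (7.09×0.013 / (1×5.460×0.6898))² = 0.0005989

0.000599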